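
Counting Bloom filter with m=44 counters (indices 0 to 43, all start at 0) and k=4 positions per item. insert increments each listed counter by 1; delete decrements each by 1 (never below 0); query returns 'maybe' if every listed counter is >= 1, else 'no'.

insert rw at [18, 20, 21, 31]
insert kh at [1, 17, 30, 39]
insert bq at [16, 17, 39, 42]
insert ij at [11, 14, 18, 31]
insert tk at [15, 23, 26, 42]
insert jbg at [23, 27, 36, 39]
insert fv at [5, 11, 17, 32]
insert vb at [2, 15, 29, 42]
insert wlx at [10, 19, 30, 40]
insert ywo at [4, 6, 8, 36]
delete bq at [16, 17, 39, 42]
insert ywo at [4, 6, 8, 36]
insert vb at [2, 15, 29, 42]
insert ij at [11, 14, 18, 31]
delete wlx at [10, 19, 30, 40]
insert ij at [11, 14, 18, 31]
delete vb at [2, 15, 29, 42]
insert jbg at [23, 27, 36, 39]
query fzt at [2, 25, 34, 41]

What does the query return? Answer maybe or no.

Step 1: insert rw at [18, 20, 21, 31] -> counters=[0,0,0,0,0,0,0,0,0,0,0,0,0,0,0,0,0,0,1,0,1,1,0,0,0,0,0,0,0,0,0,1,0,0,0,0,0,0,0,0,0,0,0,0]
Step 2: insert kh at [1, 17, 30, 39] -> counters=[0,1,0,0,0,0,0,0,0,0,0,0,0,0,0,0,0,1,1,0,1,1,0,0,0,0,0,0,0,0,1,1,0,0,0,0,0,0,0,1,0,0,0,0]
Step 3: insert bq at [16, 17, 39, 42] -> counters=[0,1,0,0,0,0,0,0,0,0,0,0,0,0,0,0,1,2,1,0,1,1,0,0,0,0,0,0,0,0,1,1,0,0,0,0,0,0,0,2,0,0,1,0]
Step 4: insert ij at [11, 14, 18, 31] -> counters=[0,1,0,0,0,0,0,0,0,0,0,1,0,0,1,0,1,2,2,0,1,1,0,0,0,0,0,0,0,0,1,2,0,0,0,0,0,0,0,2,0,0,1,0]
Step 5: insert tk at [15, 23, 26, 42] -> counters=[0,1,0,0,0,0,0,0,0,0,0,1,0,0,1,1,1,2,2,0,1,1,0,1,0,0,1,0,0,0,1,2,0,0,0,0,0,0,0,2,0,0,2,0]
Step 6: insert jbg at [23, 27, 36, 39] -> counters=[0,1,0,0,0,0,0,0,0,0,0,1,0,0,1,1,1,2,2,0,1,1,0,2,0,0,1,1,0,0,1,2,0,0,0,0,1,0,0,3,0,0,2,0]
Step 7: insert fv at [5, 11, 17, 32] -> counters=[0,1,0,0,0,1,0,0,0,0,0,2,0,0,1,1,1,3,2,0,1,1,0,2,0,0,1,1,0,0,1,2,1,0,0,0,1,0,0,3,0,0,2,0]
Step 8: insert vb at [2, 15, 29, 42] -> counters=[0,1,1,0,0,1,0,0,0,0,0,2,0,0,1,2,1,3,2,0,1,1,0,2,0,0,1,1,0,1,1,2,1,0,0,0,1,0,0,3,0,0,3,0]
Step 9: insert wlx at [10, 19, 30, 40] -> counters=[0,1,1,0,0,1,0,0,0,0,1,2,0,0,1,2,1,3,2,1,1,1,0,2,0,0,1,1,0,1,2,2,1,0,0,0,1,0,0,3,1,0,3,0]
Step 10: insert ywo at [4, 6, 8, 36] -> counters=[0,1,1,0,1,1,1,0,1,0,1,2,0,0,1,2,1,3,2,1,1,1,0,2,0,0,1,1,0,1,2,2,1,0,0,0,2,0,0,3,1,0,3,0]
Step 11: delete bq at [16, 17, 39, 42] -> counters=[0,1,1,0,1,1,1,0,1,0,1,2,0,0,1,2,0,2,2,1,1,1,0,2,0,0,1,1,0,1,2,2,1,0,0,0,2,0,0,2,1,0,2,0]
Step 12: insert ywo at [4, 6, 8, 36] -> counters=[0,1,1,0,2,1,2,0,2,0,1,2,0,0,1,2,0,2,2,1,1,1,0,2,0,0,1,1,0,1,2,2,1,0,0,0,3,0,0,2,1,0,2,0]
Step 13: insert vb at [2, 15, 29, 42] -> counters=[0,1,2,0,2,1,2,0,2,0,1,2,0,0,1,3,0,2,2,1,1,1,0,2,0,0,1,1,0,2,2,2,1,0,0,0,3,0,0,2,1,0,3,0]
Step 14: insert ij at [11, 14, 18, 31] -> counters=[0,1,2,0,2,1,2,0,2,0,1,3,0,0,2,3,0,2,3,1,1,1,0,2,0,0,1,1,0,2,2,3,1,0,0,0,3,0,0,2,1,0,3,0]
Step 15: delete wlx at [10, 19, 30, 40] -> counters=[0,1,2,0,2,1,2,0,2,0,0,3,0,0,2,3,0,2,3,0,1,1,0,2,0,0,1,1,0,2,1,3,1,0,0,0,3,0,0,2,0,0,3,0]
Step 16: insert ij at [11, 14, 18, 31] -> counters=[0,1,2,0,2,1,2,0,2,0,0,4,0,0,3,3,0,2,4,0,1,1,0,2,0,0,1,1,0,2,1,4,1,0,0,0,3,0,0,2,0,0,3,0]
Step 17: delete vb at [2, 15, 29, 42] -> counters=[0,1,1,0,2,1,2,0,2,0,0,4,0,0,3,2,0,2,4,0,1,1,0,2,0,0,1,1,0,1,1,4,1,0,0,0,3,0,0,2,0,0,2,0]
Step 18: insert jbg at [23, 27, 36, 39] -> counters=[0,1,1,0,2,1,2,0,2,0,0,4,0,0,3,2,0,2,4,0,1,1,0,3,0,0,1,2,0,1,1,4,1,0,0,0,4,0,0,3,0,0,2,0]
Query fzt: check counters[2]=1 counters[25]=0 counters[34]=0 counters[41]=0 -> no

Answer: no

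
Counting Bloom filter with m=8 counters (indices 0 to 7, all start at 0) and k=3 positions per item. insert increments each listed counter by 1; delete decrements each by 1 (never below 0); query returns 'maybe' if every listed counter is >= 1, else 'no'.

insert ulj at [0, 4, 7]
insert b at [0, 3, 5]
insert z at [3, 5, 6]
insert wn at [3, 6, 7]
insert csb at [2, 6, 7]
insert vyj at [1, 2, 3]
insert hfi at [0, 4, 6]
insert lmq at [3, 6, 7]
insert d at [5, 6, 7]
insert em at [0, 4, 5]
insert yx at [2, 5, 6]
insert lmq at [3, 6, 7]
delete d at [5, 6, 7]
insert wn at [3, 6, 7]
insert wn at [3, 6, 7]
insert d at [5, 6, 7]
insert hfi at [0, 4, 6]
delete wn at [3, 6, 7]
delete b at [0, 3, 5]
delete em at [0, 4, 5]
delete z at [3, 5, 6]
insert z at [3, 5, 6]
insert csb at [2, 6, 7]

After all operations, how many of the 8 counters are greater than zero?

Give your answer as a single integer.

Answer: 8

Derivation:
Step 1: insert ulj at [0, 4, 7] -> counters=[1,0,0,0,1,0,0,1]
Step 2: insert b at [0, 3, 5] -> counters=[2,0,0,1,1,1,0,1]
Step 3: insert z at [3, 5, 6] -> counters=[2,0,0,2,1,2,1,1]
Step 4: insert wn at [3, 6, 7] -> counters=[2,0,0,3,1,2,2,2]
Step 5: insert csb at [2, 6, 7] -> counters=[2,0,1,3,1,2,3,3]
Step 6: insert vyj at [1, 2, 3] -> counters=[2,1,2,4,1,2,3,3]
Step 7: insert hfi at [0, 4, 6] -> counters=[3,1,2,4,2,2,4,3]
Step 8: insert lmq at [3, 6, 7] -> counters=[3,1,2,5,2,2,5,4]
Step 9: insert d at [5, 6, 7] -> counters=[3,1,2,5,2,3,6,5]
Step 10: insert em at [0, 4, 5] -> counters=[4,1,2,5,3,4,6,5]
Step 11: insert yx at [2, 5, 6] -> counters=[4,1,3,5,3,5,7,5]
Step 12: insert lmq at [3, 6, 7] -> counters=[4,1,3,6,3,5,8,6]
Step 13: delete d at [5, 6, 7] -> counters=[4,1,3,6,3,4,7,5]
Step 14: insert wn at [3, 6, 7] -> counters=[4,1,3,7,3,4,8,6]
Step 15: insert wn at [3, 6, 7] -> counters=[4,1,3,8,3,4,9,7]
Step 16: insert d at [5, 6, 7] -> counters=[4,1,3,8,3,5,10,8]
Step 17: insert hfi at [0, 4, 6] -> counters=[5,1,3,8,4,5,11,8]
Step 18: delete wn at [3, 6, 7] -> counters=[5,1,3,7,4,5,10,7]
Step 19: delete b at [0, 3, 5] -> counters=[4,1,3,6,4,4,10,7]
Step 20: delete em at [0, 4, 5] -> counters=[3,1,3,6,3,3,10,7]
Step 21: delete z at [3, 5, 6] -> counters=[3,1,3,5,3,2,9,7]
Step 22: insert z at [3, 5, 6] -> counters=[3,1,3,6,3,3,10,7]
Step 23: insert csb at [2, 6, 7] -> counters=[3,1,4,6,3,3,11,8]
Final counters=[3,1,4,6,3,3,11,8] -> 8 nonzero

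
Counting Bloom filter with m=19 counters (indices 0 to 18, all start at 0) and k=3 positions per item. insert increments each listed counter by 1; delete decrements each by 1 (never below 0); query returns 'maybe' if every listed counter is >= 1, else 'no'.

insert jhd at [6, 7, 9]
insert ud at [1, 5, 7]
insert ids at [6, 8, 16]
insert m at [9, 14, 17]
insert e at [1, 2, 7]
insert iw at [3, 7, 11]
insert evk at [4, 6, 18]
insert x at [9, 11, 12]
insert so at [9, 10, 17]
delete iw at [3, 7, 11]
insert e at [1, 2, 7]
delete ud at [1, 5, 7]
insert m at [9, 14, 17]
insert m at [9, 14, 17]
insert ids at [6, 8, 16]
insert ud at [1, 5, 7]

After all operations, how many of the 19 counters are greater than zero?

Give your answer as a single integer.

Step 1: insert jhd at [6, 7, 9] -> counters=[0,0,0,0,0,0,1,1,0,1,0,0,0,0,0,0,0,0,0]
Step 2: insert ud at [1, 5, 7] -> counters=[0,1,0,0,0,1,1,2,0,1,0,0,0,0,0,0,0,0,0]
Step 3: insert ids at [6, 8, 16] -> counters=[0,1,0,0,0,1,2,2,1,1,0,0,0,0,0,0,1,0,0]
Step 4: insert m at [9, 14, 17] -> counters=[0,1,0,0,0,1,2,2,1,2,0,0,0,0,1,0,1,1,0]
Step 5: insert e at [1, 2, 7] -> counters=[0,2,1,0,0,1,2,3,1,2,0,0,0,0,1,0,1,1,0]
Step 6: insert iw at [3, 7, 11] -> counters=[0,2,1,1,0,1,2,4,1,2,0,1,0,0,1,0,1,1,0]
Step 7: insert evk at [4, 6, 18] -> counters=[0,2,1,1,1,1,3,4,1,2,0,1,0,0,1,0,1,1,1]
Step 8: insert x at [9, 11, 12] -> counters=[0,2,1,1,1,1,3,4,1,3,0,2,1,0,1,0,1,1,1]
Step 9: insert so at [9, 10, 17] -> counters=[0,2,1,1,1,1,3,4,1,4,1,2,1,0,1,0,1,2,1]
Step 10: delete iw at [3, 7, 11] -> counters=[0,2,1,0,1,1,3,3,1,4,1,1,1,0,1,0,1,2,1]
Step 11: insert e at [1, 2, 7] -> counters=[0,3,2,0,1,1,3,4,1,4,1,1,1,0,1,0,1,2,1]
Step 12: delete ud at [1, 5, 7] -> counters=[0,2,2,0,1,0,3,3,1,4,1,1,1,0,1,0,1,2,1]
Step 13: insert m at [9, 14, 17] -> counters=[0,2,2,0,1,0,3,3,1,5,1,1,1,0,2,0,1,3,1]
Step 14: insert m at [9, 14, 17] -> counters=[0,2,2,0,1,0,3,3,1,6,1,1,1,0,3,0,1,4,1]
Step 15: insert ids at [6, 8, 16] -> counters=[0,2,2,0,1,0,4,3,2,6,1,1,1,0,3,0,2,4,1]
Step 16: insert ud at [1, 5, 7] -> counters=[0,3,2,0,1,1,4,4,2,6,1,1,1,0,3,0,2,4,1]
Final counters=[0,3,2,0,1,1,4,4,2,6,1,1,1,0,3,0,2,4,1] -> 15 nonzero

Answer: 15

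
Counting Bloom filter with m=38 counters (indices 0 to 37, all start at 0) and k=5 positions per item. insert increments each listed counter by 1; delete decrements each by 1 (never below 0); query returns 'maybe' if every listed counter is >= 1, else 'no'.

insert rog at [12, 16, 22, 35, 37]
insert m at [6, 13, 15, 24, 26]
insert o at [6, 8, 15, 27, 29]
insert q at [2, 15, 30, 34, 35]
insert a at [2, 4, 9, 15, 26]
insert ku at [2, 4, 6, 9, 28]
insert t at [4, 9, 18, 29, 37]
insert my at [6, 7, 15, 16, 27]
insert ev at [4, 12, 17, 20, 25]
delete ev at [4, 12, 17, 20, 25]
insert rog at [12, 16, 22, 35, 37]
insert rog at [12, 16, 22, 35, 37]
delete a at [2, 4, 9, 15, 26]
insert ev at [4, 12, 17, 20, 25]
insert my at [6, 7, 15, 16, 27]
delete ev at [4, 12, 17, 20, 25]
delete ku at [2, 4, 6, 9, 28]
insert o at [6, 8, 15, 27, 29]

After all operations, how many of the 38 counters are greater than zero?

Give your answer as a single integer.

Answer: 20

Derivation:
Step 1: insert rog at [12, 16, 22, 35, 37] -> counters=[0,0,0,0,0,0,0,0,0,0,0,0,1,0,0,0,1,0,0,0,0,0,1,0,0,0,0,0,0,0,0,0,0,0,0,1,0,1]
Step 2: insert m at [6, 13, 15, 24, 26] -> counters=[0,0,0,0,0,0,1,0,0,0,0,0,1,1,0,1,1,0,0,0,0,0,1,0,1,0,1,0,0,0,0,0,0,0,0,1,0,1]
Step 3: insert o at [6, 8, 15, 27, 29] -> counters=[0,0,0,0,0,0,2,0,1,0,0,0,1,1,0,2,1,0,0,0,0,0,1,0,1,0,1,1,0,1,0,0,0,0,0,1,0,1]
Step 4: insert q at [2, 15, 30, 34, 35] -> counters=[0,0,1,0,0,0,2,0,1,0,0,0,1,1,0,3,1,0,0,0,0,0,1,0,1,0,1,1,0,1,1,0,0,0,1,2,0,1]
Step 5: insert a at [2, 4, 9, 15, 26] -> counters=[0,0,2,0,1,0,2,0,1,1,0,0,1,1,0,4,1,0,0,0,0,0,1,0,1,0,2,1,0,1,1,0,0,0,1,2,0,1]
Step 6: insert ku at [2, 4, 6, 9, 28] -> counters=[0,0,3,0,2,0,3,0,1,2,0,0,1,1,0,4,1,0,0,0,0,0,1,0,1,0,2,1,1,1,1,0,0,0,1,2,0,1]
Step 7: insert t at [4, 9, 18, 29, 37] -> counters=[0,0,3,0,3,0,3,0,1,3,0,0,1,1,0,4,1,0,1,0,0,0,1,0,1,0,2,1,1,2,1,0,0,0,1,2,0,2]
Step 8: insert my at [6, 7, 15, 16, 27] -> counters=[0,0,3,0,3,0,4,1,1,3,0,0,1,1,0,5,2,0,1,0,0,0,1,0,1,0,2,2,1,2,1,0,0,0,1,2,0,2]
Step 9: insert ev at [4, 12, 17, 20, 25] -> counters=[0,0,3,0,4,0,4,1,1,3,0,0,2,1,0,5,2,1,1,0,1,0,1,0,1,1,2,2,1,2,1,0,0,0,1,2,0,2]
Step 10: delete ev at [4, 12, 17, 20, 25] -> counters=[0,0,3,0,3,0,4,1,1,3,0,0,1,1,0,5,2,0,1,0,0,0,1,0,1,0,2,2,1,2,1,0,0,0,1,2,0,2]
Step 11: insert rog at [12, 16, 22, 35, 37] -> counters=[0,0,3,0,3,0,4,1,1,3,0,0,2,1,0,5,3,0,1,0,0,0,2,0,1,0,2,2,1,2,1,0,0,0,1,3,0,3]
Step 12: insert rog at [12, 16, 22, 35, 37] -> counters=[0,0,3,0,3,0,4,1,1,3,0,0,3,1,0,5,4,0,1,0,0,0,3,0,1,0,2,2,1,2,1,0,0,0,1,4,0,4]
Step 13: delete a at [2, 4, 9, 15, 26] -> counters=[0,0,2,0,2,0,4,1,1,2,0,0,3,1,0,4,4,0,1,0,0,0,3,0,1,0,1,2,1,2,1,0,0,0,1,4,0,4]
Step 14: insert ev at [4, 12, 17, 20, 25] -> counters=[0,0,2,0,3,0,4,1,1,2,0,0,4,1,0,4,4,1,1,0,1,0,3,0,1,1,1,2,1,2,1,0,0,0,1,4,0,4]
Step 15: insert my at [6, 7, 15, 16, 27] -> counters=[0,0,2,0,3,0,5,2,1,2,0,0,4,1,0,5,5,1,1,0,1,0,3,0,1,1,1,3,1,2,1,0,0,0,1,4,0,4]
Step 16: delete ev at [4, 12, 17, 20, 25] -> counters=[0,0,2,0,2,0,5,2,1,2,0,0,3,1,0,5,5,0,1,0,0,0,3,0,1,0,1,3,1,2,1,0,0,0,1,4,0,4]
Step 17: delete ku at [2, 4, 6, 9, 28] -> counters=[0,0,1,0,1,0,4,2,1,1,0,0,3,1,0,5,5,0,1,0,0,0,3,0,1,0,1,3,0,2,1,0,0,0,1,4,0,4]
Step 18: insert o at [6, 8, 15, 27, 29] -> counters=[0,0,1,0,1,0,5,2,2,1,0,0,3,1,0,6,5,0,1,0,0,0,3,0,1,0,1,4,0,3,1,0,0,0,1,4,0,4]
Final counters=[0,0,1,0,1,0,5,2,2,1,0,0,3,1,0,6,5,0,1,0,0,0,3,0,1,0,1,4,0,3,1,0,0,0,1,4,0,4] -> 20 nonzero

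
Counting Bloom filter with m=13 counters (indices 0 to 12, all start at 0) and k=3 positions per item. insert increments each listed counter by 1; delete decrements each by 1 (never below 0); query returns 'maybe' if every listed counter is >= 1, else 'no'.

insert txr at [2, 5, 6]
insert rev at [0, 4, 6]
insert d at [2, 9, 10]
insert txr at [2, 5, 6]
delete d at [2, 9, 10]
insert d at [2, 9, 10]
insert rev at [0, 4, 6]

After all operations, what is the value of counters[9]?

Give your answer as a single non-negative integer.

Answer: 1

Derivation:
Step 1: insert txr at [2, 5, 6] -> counters=[0,0,1,0,0,1,1,0,0,0,0,0,0]
Step 2: insert rev at [0, 4, 6] -> counters=[1,0,1,0,1,1,2,0,0,0,0,0,0]
Step 3: insert d at [2, 9, 10] -> counters=[1,0,2,0,1,1,2,0,0,1,1,0,0]
Step 4: insert txr at [2, 5, 6] -> counters=[1,0,3,0,1,2,3,0,0,1,1,0,0]
Step 5: delete d at [2, 9, 10] -> counters=[1,0,2,0,1,2,3,0,0,0,0,0,0]
Step 6: insert d at [2, 9, 10] -> counters=[1,0,3,0,1,2,3,0,0,1,1,0,0]
Step 7: insert rev at [0, 4, 6] -> counters=[2,0,3,0,2,2,4,0,0,1,1,0,0]
Final counters=[2,0,3,0,2,2,4,0,0,1,1,0,0] -> counters[9]=1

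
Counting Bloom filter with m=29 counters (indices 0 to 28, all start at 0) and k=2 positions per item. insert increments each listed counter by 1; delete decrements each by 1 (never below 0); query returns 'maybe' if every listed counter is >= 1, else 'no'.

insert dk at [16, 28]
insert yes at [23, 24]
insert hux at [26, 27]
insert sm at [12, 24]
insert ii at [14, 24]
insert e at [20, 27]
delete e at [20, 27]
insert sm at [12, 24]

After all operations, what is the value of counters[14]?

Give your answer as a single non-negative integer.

Answer: 1

Derivation:
Step 1: insert dk at [16, 28] -> counters=[0,0,0,0,0,0,0,0,0,0,0,0,0,0,0,0,1,0,0,0,0,0,0,0,0,0,0,0,1]
Step 2: insert yes at [23, 24] -> counters=[0,0,0,0,0,0,0,0,0,0,0,0,0,0,0,0,1,0,0,0,0,0,0,1,1,0,0,0,1]
Step 3: insert hux at [26, 27] -> counters=[0,0,0,0,0,0,0,0,0,0,0,0,0,0,0,0,1,0,0,0,0,0,0,1,1,0,1,1,1]
Step 4: insert sm at [12, 24] -> counters=[0,0,0,0,0,0,0,0,0,0,0,0,1,0,0,0,1,0,0,0,0,0,0,1,2,0,1,1,1]
Step 5: insert ii at [14, 24] -> counters=[0,0,0,0,0,0,0,0,0,0,0,0,1,0,1,0,1,0,0,0,0,0,0,1,3,0,1,1,1]
Step 6: insert e at [20, 27] -> counters=[0,0,0,0,0,0,0,0,0,0,0,0,1,0,1,0,1,0,0,0,1,0,0,1,3,0,1,2,1]
Step 7: delete e at [20, 27] -> counters=[0,0,0,0,0,0,0,0,0,0,0,0,1,0,1,0,1,0,0,0,0,0,0,1,3,0,1,1,1]
Step 8: insert sm at [12, 24] -> counters=[0,0,0,0,0,0,0,0,0,0,0,0,2,0,1,0,1,0,0,0,0,0,0,1,4,0,1,1,1]
Final counters=[0,0,0,0,0,0,0,0,0,0,0,0,2,0,1,0,1,0,0,0,0,0,0,1,4,0,1,1,1] -> counters[14]=1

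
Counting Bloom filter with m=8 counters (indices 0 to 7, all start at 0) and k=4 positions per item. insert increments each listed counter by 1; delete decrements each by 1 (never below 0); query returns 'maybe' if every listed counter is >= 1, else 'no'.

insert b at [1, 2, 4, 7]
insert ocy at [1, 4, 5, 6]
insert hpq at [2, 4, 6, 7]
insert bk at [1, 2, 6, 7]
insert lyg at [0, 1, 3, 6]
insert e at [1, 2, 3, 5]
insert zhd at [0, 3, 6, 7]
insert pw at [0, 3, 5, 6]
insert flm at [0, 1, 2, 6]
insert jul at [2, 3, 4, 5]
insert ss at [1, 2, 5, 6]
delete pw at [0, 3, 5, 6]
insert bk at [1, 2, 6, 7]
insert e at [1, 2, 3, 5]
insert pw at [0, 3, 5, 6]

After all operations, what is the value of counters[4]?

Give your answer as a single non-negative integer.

Answer: 4

Derivation:
Step 1: insert b at [1, 2, 4, 7] -> counters=[0,1,1,0,1,0,0,1]
Step 2: insert ocy at [1, 4, 5, 6] -> counters=[0,2,1,0,2,1,1,1]
Step 3: insert hpq at [2, 4, 6, 7] -> counters=[0,2,2,0,3,1,2,2]
Step 4: insert bk at [1, 2, 6, 7] -> counters=[0,3,3,0,3,1,3,3]
Step 5: insert lyg at [0, 1, 3, 6] -> counters=[1,4,3,1,3,1,4,3]
Step 6: insert e at [1, 2, 3, 5] -> counters=[1,5,4,2,3,2,4,3]
Step 7: insert zhd at [0, 3, 6, 7] -> counters=[2,5,4,3,3,2,5,4]
Step 8: insert pw at [0, 3, 5, 6] -> counters=[3,5,4,4,3,3,6,4]
Step 9: insert flm at [0, 1, 2, 6] -> counters=[4,6,5,4,3,3,7,4]
Step 10: insert jul at [2, 3, 4, 5] -> counters=[4,6,6,5,4,4,7,4]
Step 11: insert ss at [1, 2, 5, 6] -> counters=[4,7,7,5,4,5,8,4]
Step 12: delete pw at [0, 3, 5, 6] -> counters=[3,7,7,4,4,4,7,4]
Step 13: insert bk at [1, 2, 6, 7] -> counters=[3,8,8,4,4,4,8,5]
Step 14: insert e at [1, 2, 3, 5] -> counters=[3,9,9,5,4,5,8,5]
Step 15: insert pw at [0, 3, 5, 6] -> counters=[4,9,9,6,4,6,9,5]
Final counters=[4,9,9,6,4,6,9,5] -> counters[4]=4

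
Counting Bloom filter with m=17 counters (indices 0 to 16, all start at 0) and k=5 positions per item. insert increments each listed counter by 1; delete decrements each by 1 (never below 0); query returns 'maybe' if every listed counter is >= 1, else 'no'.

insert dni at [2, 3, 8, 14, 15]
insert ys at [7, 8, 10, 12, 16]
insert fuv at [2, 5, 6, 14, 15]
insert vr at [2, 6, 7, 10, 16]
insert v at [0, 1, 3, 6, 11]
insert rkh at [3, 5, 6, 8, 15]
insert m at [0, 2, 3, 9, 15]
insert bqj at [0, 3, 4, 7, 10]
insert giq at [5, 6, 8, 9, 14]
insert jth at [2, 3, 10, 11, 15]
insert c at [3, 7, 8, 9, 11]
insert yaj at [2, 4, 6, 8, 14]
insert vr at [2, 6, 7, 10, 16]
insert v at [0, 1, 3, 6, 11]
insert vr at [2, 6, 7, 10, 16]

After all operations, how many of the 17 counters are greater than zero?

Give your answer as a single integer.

Answer: 16

Derivation:
Step 1: insert dni at [2, 3, 8, 14, 15] -> counters=[0,0,1,1,0,0,0,0,1,0,0,0,0,0,1,1,0]
Step 2: insert ys at [7, 8, 10, 12, 16] -> counters=[0,0,1,1,0,0,0,1,2,0,1,0,1,0,1,1,1]
Step 3: insert fuv at [2, 5, 6, 14, 15] -> counters=[0,0,2,1,0,1,1,1,2,0,1,0,1,0,2,2,1]
Step 4: insert vr at [2, 6, 7, 10, 16] -> counters=[0,0,3,1,0,1,2,2,2,0,2,0,1,0,2,2,2]
Step 5: insert v at [0, 1, 3, 6, 11] -> counters=[1,1,3,2,0,1,3,2,2,0,2,1,1,0,2,2,2]
Step 6: insert rkh at [3, 5, 6, 8, 15] -> counters=[1,1,3,3,0,2,4,2,3,0,2,1,1,0,2,3,2]
Step 7: insert m at [0, 2, 3, 9, 15] -> counters=[2,1,4,4,0,2,4,2,3,1,2,1,1,0,2,4,2]
Step 8: insert bqj at [0, 3, 4, 7, 10] -> counters=[3,1,4,5,1,2,4,3,3,1,3,1,1,0,2,4,2]
Step 9: insert giq at [5, 6, 8, 9, 14] -> counters=[3,1,4,5,1,3,5,3,4,2,3,1,1,0,3,4,2]
Step 10: insert jth at [2, 3, 10, 11, 15] -> counters=[3,1,5,6,1,3,5,3,4,2,4,2,1,0,3,5,2]
Step 11: insert c at [3, 7, 8, 9, 11] -> counters=[3,1,5,7,1,3,5,4,5,3,4,3,1,0,3,5,2]
Step 12: insert yaj at [2, 4, 6, 8, 14] -> counters=[3,1,6,7,2,3,6,4,6,3,4,3,1,0,4,5,2]
Step 13: insert vr at [2, 6, 7, 10, 16] -> counters=[3,1,7,7,2,3,7,5,6,3,5,3,1,0,4,5,3]
Step 14: insert v at [0, 1, 3, 6, 11] -> counters=[4,2,7,8,2,3,8,5,6,3,5,4,1,0,4,5,3]
Step 15: insert vr at [2, 6, 7, 10, 16] -> counters=[4,2,8,8,2,3,9,6,6,3,6,4,1,0,4,5,4]
Final counters=[4,2,8,8,2,3,9,6,6,3,6,4,1,0,4,5,4] -> 16 nonzero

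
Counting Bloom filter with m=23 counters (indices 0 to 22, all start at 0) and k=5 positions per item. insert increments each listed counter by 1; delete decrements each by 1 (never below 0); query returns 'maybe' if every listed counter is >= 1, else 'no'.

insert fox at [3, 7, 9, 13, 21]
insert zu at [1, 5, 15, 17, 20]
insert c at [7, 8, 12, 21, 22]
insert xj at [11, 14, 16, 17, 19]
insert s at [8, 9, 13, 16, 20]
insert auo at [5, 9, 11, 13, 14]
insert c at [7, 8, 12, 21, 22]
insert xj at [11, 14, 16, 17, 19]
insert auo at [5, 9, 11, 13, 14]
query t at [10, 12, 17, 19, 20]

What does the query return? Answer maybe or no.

Answer: no

Derivation:
Step 1: insert fox at [3, 7, 9, 13, 21] -> counters=[0,0,0,1,0,0,0,1,0,1,0,0,0,1,0,0,0,0,0,0,0,1,0]
Step 2: insert zu at [1, 5, 15, 17, 20] -> counters=[0,1,0,1,0,1,0,1,0,1,0,0,0,1,0,1,0,1,0,0,1,1,0]
Step 3: insert c at [7, 8, 12, 21, 22] -> counters=[0,1,0,1,0,1,0,2,1,1,0,0,1,1,0,1,0,1,0,0,1,2,1]
Step 4: insert xj at [11, 14, 16, 17, 19] -> counters=[0,1,0,1,0,1,0,2,1,1,0,1,1,1,1,1,1,2,0,1,1,2,1]
Step 5: insert s at [8, 9, 13, 16, 20] -> counters=[0,1,0,1,0,1,0,2,2,2,0,1,1,2,1,1,2,2,0,1,2,2,1]
Step 6: insert auo at [5, 9, 11, 13, 14] -> counters=[0,1,0,1,0,2,0,2,2,3,0,2,1,3,2,1,2,2,0,1,2,2,1]
Step 7: insert c at [7, 8, 12, 21, 22] -> counters=[0,1,0,1,0,2,0,3,3,3,0,2,2,3,2,1,2,2,0,1,2,3,2]
Step 8: insert xj at [11, 14, 16, 17, 19] -> counters=[0,1,0,1,0,2,0,3,3,3,0,3,2,3,3,1,3,3,0,2,2,3,2]
Step 9: insert auo at [5, 9, 11, 13, 14] -> counters=[0,1,0,1,0,3,0,3,3,4,0,4,2,4,4,1,3,3,0,2,2,3,2]
Query t: check counters[10]=0 counters[12]=2 counters[17]=3 counters[19]=2 counters[20]=2 -> no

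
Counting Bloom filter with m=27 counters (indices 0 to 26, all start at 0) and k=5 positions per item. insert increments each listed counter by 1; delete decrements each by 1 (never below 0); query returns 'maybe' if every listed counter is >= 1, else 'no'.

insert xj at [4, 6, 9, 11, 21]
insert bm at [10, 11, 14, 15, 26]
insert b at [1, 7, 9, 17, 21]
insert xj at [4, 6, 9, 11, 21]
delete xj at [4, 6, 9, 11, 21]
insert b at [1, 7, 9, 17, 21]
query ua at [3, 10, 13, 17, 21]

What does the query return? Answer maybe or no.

Answer: no

Derivation:
Step 1: insert xj at [4, 6, 9, 11, 21] -> counters=[0,0,0,0,1,0,1,0,0,1,0,1,0,0,0,0,0,0,0,0,0,1,0,0,0,0,0]
Step 2: insert bm at [10, 11, 14, 15, 26] -> counters=[0,0,0,0,1,0,1,0,0,1,1,2,0,0,1,1,0,0,0,0,0,1,0,0,0,0,1]
Step 3: insert b at [1, 7, 9, 17, 21] -> counters=[0,1,0,0,1,0,1,1,0,2,1,2,0,0,1,1,0,1,0,0,0,2,0,0,0,0,1]
Step 4: insert xj at [4, 6, 9, 11, 21] -> counters=[0,1,0,0,2,0,2,1,0,3,1,3,0,0,1,1,0,1,0,0,0,3,0,0,0,0,1]
Step 5: delete xj at [4, 6, 9, 11, 21] -> counters=[0,1,0,0,1,0,1,1,0,2,1,2,0,0,1,1,0,1,0,0,0,2,0,0,0,0,1]
Step 6: insert b at [1, 7, 9, 17, 21] -> counters=[0,2,0,0,1,0,1,2,0,3,1,2,0,0,1,1,0,2,0,0,0,3,0,0,0,0,1]
Query ua: check counters[3]=0 counters[10]=1 counters[13]=0 counters[17]=2 counters[21]=3 -> no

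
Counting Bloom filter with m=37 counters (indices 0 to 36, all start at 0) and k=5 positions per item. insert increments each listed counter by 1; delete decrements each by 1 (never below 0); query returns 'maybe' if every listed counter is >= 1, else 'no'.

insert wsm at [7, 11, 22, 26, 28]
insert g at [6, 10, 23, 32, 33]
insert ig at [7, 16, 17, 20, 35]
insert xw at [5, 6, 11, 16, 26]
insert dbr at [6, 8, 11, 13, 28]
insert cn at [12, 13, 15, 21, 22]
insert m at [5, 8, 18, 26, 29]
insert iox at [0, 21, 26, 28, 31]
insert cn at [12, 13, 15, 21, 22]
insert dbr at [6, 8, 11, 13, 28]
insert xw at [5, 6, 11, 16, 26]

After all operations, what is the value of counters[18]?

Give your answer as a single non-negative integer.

Step 1: insert wsm at [7, 11, 22, 26, 28] -> counters=[0,0,0,0,0,0,0,1,0,0,0,1,0,0,0,0,0,0,0,0,0,0,1,0,0,0,1,0,1,0,0,0,0,0,0,0,0]
Step 2: insert g at [6, 10, 23, 32, 33] -> counters=[0,0,0,0,0,0,1,1,0,0,1,1,0,0,0,0,0,0,0,0,0,0,1,1,0,0,1,0,1,0,0,0,1,1,0,0,0]
Step 3: insert ig at [7, 16, 17, 20, 35] -> counters=[0,0,0,0,0,0,1,2,0,0,1,1,0,0,0,0,1,1,0,0,1,0,1,1,0,0,1,0,1,0,0,0,1,1,0,1,0]
Step 4: insert xw at [5, 6, 11, 16, 26] -> counters=[0,0,0,0,0,1,2,2,0,0,1,2,0,0,0,0,2,1,0,0,1,0,1,1,0,0,2,0,1,0,0,0,1,1,0,1,0]
Step 5: insert dbr at [6, 8, 11, 13, 28] -> counters=[0,0,0,0,0,1,3,2,1,0,1,3,0,1,0,0,2,1,0,0,1,0,1,1,0,0,2,0,2,0,0,0,1,1,0,1,0]
Step 6: insert cn at [12, 13, 15, 21, 22] -> counters=[0,0,0,0,0,1,3,2,1,0,1,3,1,2,0,1,2,1,0,0,1,1,2,1,0,0,2,0,2,0,0,0,1,1,0,1,0]
Step 7: insert m at [5, 8, 18, 26, 29] -> counters=[0,0,0,0,0,2,3,2,2,0,1,3,1,2,0,1,2,1,1,0,1,1,2,1,0,0,3,0,2,1,0,0,1,1,0,1,0]
Step 8: insert iox at [0, 21, 26, 28, 31] -> counters=[1,0,0,0,0,2,3,2,2,0,1,3,1,2,0,1,2,1,1,0,1,2,2,1,0,0,4,0,3,1,0,1,1,1,0,1,0]
Step 9: insert cn at [12, 13, 15, 21, 22] -> counters=[1,0,0,0,0,2,3,2,2,0,1,3,2,3,0,2,2,1,1,0,1,3,3,1,0,0,4,0,3,1,0,1,1,1,0,1,0]
Step 10: insert dbr at [6, 8, 11, 13, 28] -> counters=[1,0,0,0,0,2,4,2,3,0,1,4,2,4,0,2,2,1,1,0,1,3,3,1,0,0,4,0,4,1,0,1,1,1,0,1,0]
Step 11: insert xw at [5, 6, 11, 16, 26] -> counters=[1,0,0,0,0,3,5,2,3,0,1,5,2,4,0,2,3,1,1,0,1,3,3,1,0,0,5,0,4,1,0,1,1,1,0,1,0]
Final counters=[1,0,0,0,0,3,5,2,3,0,1,5,2,4,0,2,3,1,1,0,1,3,3,1,0,0,5,0,4,1,0,1,1,1,0,1,0] -> counters[18]=1

Answer: 1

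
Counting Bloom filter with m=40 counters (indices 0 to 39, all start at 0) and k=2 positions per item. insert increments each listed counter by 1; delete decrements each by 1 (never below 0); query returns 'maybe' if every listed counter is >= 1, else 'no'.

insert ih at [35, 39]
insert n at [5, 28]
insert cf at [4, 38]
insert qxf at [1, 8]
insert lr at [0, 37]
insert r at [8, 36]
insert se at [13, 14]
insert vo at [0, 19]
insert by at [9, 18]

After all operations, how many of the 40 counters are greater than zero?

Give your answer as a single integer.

Step 1: insert ih at [35, 39] -> counters=[0,0,0,0,0,0,0,0,0,0,0,0,0,0,0,0,0,0,0,0,0,0,0,0,0,0,0,0,0,0,0,0,0,0,0,1,0,0,0,1]
Step 2: insert n at [5, 28] -> counters=[0,0,0,0,0,1,0,0,0,0,0,0,0,0,0,0,0,0,0,0,0,0,0,0,0,0,0,0,1,0,0,0,0,0,0,1,0,0,0,1]
Step 3: insert cf at [4, 38] -> counters=[0,0,0,0,1,1,0,0,0,0,0,0,0,0,0,0,0,0,0,0,0,0,0,0,0,0,0,0,1,0,0,0,0,0,0,1,0,0,1,1]
Step 4: insert qxf at [1, 8] -> counters=[0,1,0,0,1,1,0,0,1,0,0,0,0,0,0,0,0,0,0,0,0,0,0,0,0,0,0,0,1,0,0,0,0,0,0,1,0,0,1,1]
Step 5: insert lr at [0, 37] -> counters=[1,1,0,0,1,1,0,0,1,0,0,0,0,0,0,0,0,0,0,0,0,0,0,0,0,0,0,0,1,0,0,0,0,0,0,1,0,1,1,1]
Step 6: insert r at [8, 36] -> counters=[1,1,0,0,1,1,0,0,2,0,0,0,0,0,0,0,0,0,0,0,0,0,0,0,0,0,0,0,1,0,0,0,0,0,0,1,1,1,1,1]
Step 7: insert se at [13, 14] -> counters=[1,1,0,0,1,1,0,0,2,0,0,0,0,1,1,0,0,0,0,0,0,0,0,0,0,0,0,0,1,0,0,0,0,0,0,1,1,1,1,1]
Step 8: insert vo at [0, 19] -> counters=[2,1,0,0,1,1,0,0,2,0,0,0,0,1,1,0,0,0,0,1,0,0,0,0,0,0,0,0,1,0,0,0,0,0,0,1,1,1,1,1]
Step 9: insert by at [9, 18] -> counters=[2,1,0,0,1,1,0,0,2,1,0,0,0,1,1,0,0,0,1,1,0,0,0,0,0,0,0,0,1,0,0,0,0,0,0,1,1,1,1,1]
Final counters=[2,1,0,0,1,1,0,0,2,1,0,0,0,1,1,0,0,0,1,1,0,0,0,0,0,0,0,0,1,0,0,0,0,0,0,1,1,1,1,1] -> 16 nonzero

Answer: 16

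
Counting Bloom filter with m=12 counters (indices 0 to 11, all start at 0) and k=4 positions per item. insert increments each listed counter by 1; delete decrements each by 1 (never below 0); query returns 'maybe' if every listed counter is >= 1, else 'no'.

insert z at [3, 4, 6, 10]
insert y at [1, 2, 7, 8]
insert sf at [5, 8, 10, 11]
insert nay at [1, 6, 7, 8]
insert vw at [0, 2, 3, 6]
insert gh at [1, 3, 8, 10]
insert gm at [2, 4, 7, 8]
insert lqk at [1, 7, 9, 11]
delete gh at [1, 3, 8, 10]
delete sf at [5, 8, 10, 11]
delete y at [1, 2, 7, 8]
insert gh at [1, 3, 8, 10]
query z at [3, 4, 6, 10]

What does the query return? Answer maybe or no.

Answer: maybe

Derivation:
Step 1: insert z at [3, 4, 6, 10] -> counters=[0,0,0,1,1,0,1,0,0,0,1,0]
Step 2: insert y at [1, 2, 7, 8] -> counters=[0,1,1,1,1,0,1,1,1,0,1,0]
Step 3: insert sf at [5, 8, 10, 11] -> counters=[0,1,1,1,1,1,1,1,2,0,2,1]
Step 4: insert nay at [1, 6, 7, 8] -> counters=[0,2,1,1,1,1,2,2,3,0,2,1]
Step 5: insert vw at [0, 2, 3, 6] -> counters=[1,2,2,2,1,1,3,2,3,0,2,1]
Step 6: insert gh at [1, 3, 8, 10] -> counters=[1,3,2,3,1,1,3,2,4,0,3,1]
Step 7: insert gm at [2, 4, 7, 8] -> counters=[1,3,3,3,2,1,3,3,5,0,3,1]
Step 8: insert lqk at [1, 7, 9, 11] -> counters=[1,4,3,3,2,1,3,4,5,1,3,2]
Step 9: delete gh at [1, 3, 8, 10] -> counters=[1,3,3,2,2,1,3,4,4,1,2,2]
Step 10: delete sf at [5, 8, 10, 11] -> counters=[1,3,3,2,2,0,3,4,3,1,1,1]
Step 11: delete y at [1, 2, 7, 8] -> counters=[1,2,2,2,2,0,3,3,2,1,1,1]
Step 12: insert gh at [1, 3, 8, 10] -> counters=[1,3,2,3,2,0,3,3,3,1,2,1]
Query z: check counters[3]=3 counters[4]=2 counters[6]=3 counters[10]=2 -> maybe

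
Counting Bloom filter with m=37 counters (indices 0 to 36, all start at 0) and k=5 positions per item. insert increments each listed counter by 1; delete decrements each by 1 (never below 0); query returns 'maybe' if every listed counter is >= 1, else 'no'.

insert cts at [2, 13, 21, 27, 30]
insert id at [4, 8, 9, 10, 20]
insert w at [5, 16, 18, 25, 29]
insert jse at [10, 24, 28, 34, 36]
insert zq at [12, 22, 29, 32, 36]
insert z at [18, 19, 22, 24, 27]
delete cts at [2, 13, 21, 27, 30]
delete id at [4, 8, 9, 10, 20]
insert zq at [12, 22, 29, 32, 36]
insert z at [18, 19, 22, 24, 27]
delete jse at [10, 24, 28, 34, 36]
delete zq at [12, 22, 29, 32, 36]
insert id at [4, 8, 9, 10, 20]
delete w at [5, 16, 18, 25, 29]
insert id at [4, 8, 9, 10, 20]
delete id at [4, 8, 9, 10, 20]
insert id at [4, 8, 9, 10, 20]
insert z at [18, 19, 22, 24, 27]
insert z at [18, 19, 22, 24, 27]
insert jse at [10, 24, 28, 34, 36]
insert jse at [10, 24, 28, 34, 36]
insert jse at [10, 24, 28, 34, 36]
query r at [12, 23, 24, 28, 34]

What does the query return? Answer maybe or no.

Answer: no

Derivation:
Step 1: insert cts at [2, 13, 21, 27, 30] -> counters=[0,0,1,0,0,0,0,0,0,0,0,0,0,1,0,0,0,0,0,0,0,1,0,0,0,0,0,1,0,0,1,0,0,0,0,0,0]
Step 2: insert id at [4, 8, 9, 10, 20] -> counters=[0,0,1,0,1,0,0,0,1,1,1,0,0,1,0,0,0,0,0,0,1,1,0,0,0,0,0,1,0,0,1,0,0,0,0,0,0]
Step 3: insert w at [5, 16, 18, 25, 29] -> counters=[0,0,1,0,1,1,0,0,1,1,1,0,0,1,0,0,1,0,1,0,1,1,0,0,0,1,0,1,0,1,1,0,0,0,0,0,0]
Step 4: insert jse at [10, 24, 28, 34, 36] -> counters=[0,0,1,0,1,1,0,0,1,1,2,0,0,1,0,0,1,0,1,0,1,1,0,0,1,1,0,1,1,1,1,0,0,0,1,0,1]
Step 5: insert zq at [12, 22, 29, 32, 36] -> counters=[0,0,1,0,1,1,0,0,1,1,2,0,1,1,0,0,1,0,1,0,1,1,1,0,1,1,0,1,1,2,1,0,1,0,1,0,2]
Step 6: insert z at [18, 19, 22, 24, 27] -> counters=[0,0,1,0,1,1,0,0,1,1,2,0,1,1,0,0,1,0,2,1,1,1,2,0,2,1,0,2,1,2,1,0,1,0,1,0,2]
Step 7: delete cts at [2, 13, 21, 27, 30] -> counters=[0,0,0,0,1,1,0,0,1,1,2,0,1,0,0,0,1,0,2,1,1,0,2,0,2,1,0,1,1,2,0,0,1,0,1,0,2]
Step 8: delete id at [4, 8, 9, 10, 20] -> counters=[0,0,0,0,0,1,0,0,0,0,1,0,1,0,0,0,1,0,2,1,0,0,2,0,2,1,0,1,1,2,0,0,1,0,1,0,2]
Step 9: insert zq at [12, 22, 29, 32, 36] -> counters=[0,0,0,0,0,1,0,0,0,0,1,0,2,0,0,0,1,0,2,1,0,0,3,0,2,1,0,1,1,3,0,0,2,0,1,0,3]
Step 10: insert z at [18, 19, 22, 24, 27] -> counters=[0,0,0,0,0,1,0,0,0,0,1,0,2,0,0,0,1,0,3,2,0,0,4,0,3,1,0,2,1,3,0,0,2,0,1,0,3]
Step 11: delete jse at [10, 24, 28, 34, 36] -> counters=[0,0,0,0,0,1,0,0,0,0,0,0,2,0,0,0,1,0,3,2,0,0,4,0,2,1,0,2,0,3,0,0,2,0,0,0,2]
Step 12: delete zq at [12, 22, 29, 32, 36] -> counters=[0,0,0,0,0,1,0,0,0,0,0,0,1,0,0,0,1,0,3,2,0,0,3,0,2,1,0,2,0,2,0,0,1,0,0,0,1]
Step 13: insert id at [4, 8, 9, 10, 20] -> counters=[0,0,0,0,1,1,0,0,1,1,1,0,1,0,0,0,1,0,3,2,1,0,3,0,2,1,0,2,0,2,0,0,1,0,0,0,1]
Step 14: delete w at [5, 16, 18, 25, 29] -> counters=[0,0,0,0,1,0,0,0,1,1,1,0,1,0,0,0,0,0,2,2,1,0,3,0,2,0,0,2,0,1,0,0,1,0,0,0,1]
Step 15: insert id at [4, 8, 9, 10, 20] -> counters=[0,0,0,0,2,0,0,0,2,2,2,0,1,0,0,0,0,0,2,2,2,0,3,0,2,0,0,2,0,1,0,0,1,0,0,0,1]
Step 16: delete id at [4, 8, 9, 10, 20] -> counters=[0,0,0,0,1,0,0,0,1,1,1,0,1,0,0,0,0,0,2,2,1,0,3,0,2,0,0,2,0,1,0,0,1,0,0,0,1]
Step 17: insert id at [4, 8, 9, 10, 20] -> counters=[0,0,0,0,2,0,0,0,2,2,2,0,1,0,0,0,0,0,2,2,2,0,3,0,2,0,0,2,0,1,0,0,1,0,0,0,1]
Step 18: insert z at [18, 19, 22, 24, 27] -> counters=[0,0,0,0,2,0,0,0,2,2,2,0,1,0,0,0,0,0,3,3,2,0,4,0,3,0,0,3,0,1,0,0,1,0,0,0,1]
Step 19: insert z at [18, 19, 22, 24, 27] -> counters=[0,0,0,0,2,0,0,0,2,2,2,0,1,0,0,0,0,0,4,4,2,0,5,0,4,0,0,4,0,1,0,0,1,0,0,0,1]
Step 20: insert jse at [10, 24, 28, 34, 36] -> counters=[0,0,0,0,2,0,0,0,2,2,3,0,1,0,0,0,0,0,4,4,2,0,5,0,5,0,0,4,1,1,0,0,1,0,1,0,2]
Step 21: insert jse at [10, 24, 28, 34, 36] -> counters=[0,0,0,0,2,0,0,0,2,2,4,0,1,0,0,0,0,0,4,4,2,0,5,0,6,0,0,4,2,1,0,0,1,0,2,0,3]
Step 22: insert jse at [10, 24, 28, 34, 36] -> counters=[0,0,0,0,2,0,0,0,2,2,5,0,1,0,0,0,0,0,4,4,2,0,5,0,7,0,0,4,3,1,0,0,1,0,3,0,4]
Query r: check counters[12]=1 counters[23]=0 counters[24]=7 counters[28]=3 counters[34]=3 -> no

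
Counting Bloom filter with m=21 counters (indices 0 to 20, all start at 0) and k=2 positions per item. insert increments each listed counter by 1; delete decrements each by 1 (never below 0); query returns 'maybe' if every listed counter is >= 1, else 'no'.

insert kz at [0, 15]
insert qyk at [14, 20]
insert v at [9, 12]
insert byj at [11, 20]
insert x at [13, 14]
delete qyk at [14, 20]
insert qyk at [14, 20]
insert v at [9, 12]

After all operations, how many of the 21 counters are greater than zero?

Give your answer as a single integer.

Answer: 8

Derivation:
Step 1: insert kz at [0, 15] -> counters=[1,0,0,0,0,0,0,0,0,0,0,0,0,0,0,1,0,0,0,0,0]
Step 2: insert qyk at [14, 20] -> counters=[1,0,0,0,0,0,0,0,0,0,0,0,0,0,1,1,0,0,0,0,1]
Step 3: insert v at [9, 12] -> counters=[1,0,0,0,0,0,0,0,0,1,0,0,1,0,1,1,0,0,0,0,1]
Step 4: insert byj at [11, 20] -> counters=[1,0,0,0,0,0,0,0,0,1,0,1,1,0,1,1,0,0,0,0,2]
Step 5: insert x at [13, 14] -> counters=[1,0,0,0,0,0,0,0,0,1,0,1,1,1,2,1,0,0,0,0,2]
Step 6: delete qyk at [14, 20] -> counters=[1,0,0,0,0,0,0,0,0,1,0,1,1,1,1,1,0,0,0,0,1]
Step 7: insert qyk at [14, 20] -> counters=[1,0,0,0,0,0,0,0,0,1,0,1,1,1,2,1,0,0,0,0,2]
Step 8: insert v at [9, 12] -> counters=[1,0,0,0,0,0,0,0,0,2,0,1,2,1,2,1,0,0,0,0,2]
Final counters=[1,0,0,0,0,0,0,0,0,2,0,1,2,1,2,1,0,0,0,0,2] -> 8 nonzero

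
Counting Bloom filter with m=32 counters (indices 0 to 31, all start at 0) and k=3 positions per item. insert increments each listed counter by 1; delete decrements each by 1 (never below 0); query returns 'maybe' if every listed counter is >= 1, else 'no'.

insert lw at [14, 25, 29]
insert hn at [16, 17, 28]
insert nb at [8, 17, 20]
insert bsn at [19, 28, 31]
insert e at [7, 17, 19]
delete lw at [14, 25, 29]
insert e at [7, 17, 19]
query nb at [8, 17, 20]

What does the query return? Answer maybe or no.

Answer: maybe

Derivation:
Step 1: insert lw at [14, 25, 29] -> counters=[0,0,0,0,0,0,0,0,0,0,0,0,0,0,1,0,0,0,0,0,0,0,0,0,0,1,0,0,0,1,0,0]
Step 2: insert hn at [16, 17, 28] -> counters=[0,0,0,0,0,0,0,0,0,0,0,0,0,0,1,0,1,1,0,0,0,0,0,0,0,1,0,0,1,1,0,0]
Step 3: insert nb at [8, 17, 20] -> counters=[0,0,0,0,0,0,0,0,1,0,0,0,0,0,1,0,1,2,0,0,1,0,0,0,0,1,0,0,1,1,0,0]
Step 4: insert bsn at [19, 28, 31] -> counters=[0,0,0,0,0,0,0,0,1,0,0,0,0,0,1,0,1,2,0,1,1,0,0,0,0,1,0,0,2,1,0,1]
Step 5: insert e at [7, 17, 19] -> counters=[0,0,0,0,0,0,0,1,1,0,0,0,0,0,1,0,1,3,0,2,1,0,0,0,0,1,0,0,2,1,0,1]
Step 6: delete lw at [14, 25, 29] -> counters=[0,0,0,0,0,0,0,1,1,0,0,0,0,0,0,0,1,3,0,2,1,0,0,0,0,0,0,0,2,0,0,1]
Step 7: insert e at [7, 17, 19] -> counters=[0,0,0,0,0,0,0,2,1,0,0,0,0,0,0,0,1,4,0,3,1,0,0,0,0,0,0,0,2,0,0,1]
Query nb: check counters[8]=1 counters[17]=4 counters[20]=1 -> maybe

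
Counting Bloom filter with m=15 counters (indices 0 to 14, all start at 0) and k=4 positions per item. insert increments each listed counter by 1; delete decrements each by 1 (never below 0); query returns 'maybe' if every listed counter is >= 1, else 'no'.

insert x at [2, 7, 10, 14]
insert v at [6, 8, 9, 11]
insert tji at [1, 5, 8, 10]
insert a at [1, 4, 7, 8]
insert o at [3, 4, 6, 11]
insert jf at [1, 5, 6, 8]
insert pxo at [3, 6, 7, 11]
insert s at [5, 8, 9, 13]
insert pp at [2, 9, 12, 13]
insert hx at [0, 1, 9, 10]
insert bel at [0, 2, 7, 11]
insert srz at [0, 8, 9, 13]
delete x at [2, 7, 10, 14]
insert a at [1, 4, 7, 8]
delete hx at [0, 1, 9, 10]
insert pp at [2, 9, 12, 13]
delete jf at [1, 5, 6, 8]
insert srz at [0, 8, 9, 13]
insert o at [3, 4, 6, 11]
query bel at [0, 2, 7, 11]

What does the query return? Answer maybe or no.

Answer: maybe

Derivation:
Step 1: insert x at [2, 7, 10, 14] -> counters=[0,0,1,0,0,0,0,1,0,0,1,0,0,0,1]
Step 2: insert v at [6, 8, 9, 11] -> counters=[0,0,1,0,0,0,1,1,1,1,1,1,0,0,1]
Step 3: insert tji at [1, 5, 8, 10] -> counters=[0,1,1,0,0,1,1,1,2,1,2,1,0,0,1]
Step 4: insert a at [1, 4, 7, 8] -> counters=[0,2,1,0,1,1,1,2,3,1,2,1,0,0,1]
Step 5: insert o at [3, 4, 6, 11] -> counters=[0,2,1,1,2,1,2,2,3,1,2,2,0,0,1]
Step 6: insert jf at [1, 5, 6, 8] -> counters=[0,3,1,1,2,2,3,2,4,1,2,2,0,0,1]
Step 7: insert pxo at [3, 6, 7, 11] -> counters=[0,3,1,2,2,2,4,3,4,1,2,3,0,0,1]
Step 8: insert s at [5, 8, 9, 13] -> counters=[0,3,1,2,2,3,4,3,5,2,2,3,0,1,1]
Step 9: insert pp at [2, 9, 12, 13] -> counters=[0,3,2,2,2,3,4,3,5,3,2,3,1,2,1]
Step 10: insert hx at [0, 1, 9, 10] -> counters=[1,4,2,2,2,3,4,3,5,4,3,3,1,2,1]
Step 11: insert bel at [0, 2, 7, 11] -> counters=[2,4,3,2,2,3,4,4,5,4,3,4,1,2,1]
Step 12: insert srz at [0, 8, 9, 13] -> counters=[3,4,3,2,2,3,4,4,6,5,3,4,1,3,1]
Step 13: delete x at [2, 7, 10, 14] -> counters=[3,4,2,2,2,3,4,3,6,5,2,4,1,3,0]
Step 14: insert a at [1, 4, 7, 8] -> counters=[3,5,2,2,3,3,4,4,7,5,2,4,1,3,0]
Step 15: delete hx at [0, 1, 9, 10] -> counters=[2,4,2,2,3,3,4,4,7,4,1,4,1,3,0]
Step 16: insert pp at [2, 9, 12, 13] -> counters=[2,4,3,2,3,3,4,4,7,5,1,4,2,4,0]
Step 17: delete jf at [1, 5, 6, 8] -> counters=[2,3,3,2,3,2,3,4,6,5,1,4,2,4,0]
Step 18: insert srz at [0, 8, 9, 13] -> counters=[3,3,3,2,3,2,3,4,7,6,1,4,2,5,0]
Step 19: insert o at [3, 4, 6, 11] -> counters=[3,3,3,3,4,2,4,4,7,6,1,5,2,5,0]
Query bel: check counters[0]=3 counters[2]=3 counters[7]=4 counters[11]=5 -> maybe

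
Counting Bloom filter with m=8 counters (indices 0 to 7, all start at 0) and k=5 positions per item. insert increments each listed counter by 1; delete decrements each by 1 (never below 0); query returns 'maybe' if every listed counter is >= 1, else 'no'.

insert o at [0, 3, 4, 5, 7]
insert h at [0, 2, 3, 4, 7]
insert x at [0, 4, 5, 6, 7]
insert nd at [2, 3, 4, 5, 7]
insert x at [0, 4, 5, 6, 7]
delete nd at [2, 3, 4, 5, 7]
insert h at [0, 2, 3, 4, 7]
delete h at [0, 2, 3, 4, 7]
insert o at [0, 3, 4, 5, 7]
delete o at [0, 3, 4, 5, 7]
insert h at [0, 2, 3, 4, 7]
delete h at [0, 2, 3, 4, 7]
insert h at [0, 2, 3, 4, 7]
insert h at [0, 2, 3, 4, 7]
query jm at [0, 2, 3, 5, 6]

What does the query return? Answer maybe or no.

Answer: maybe

Derivation:
Step 1: insert o at [0, 3, 4, 5, 7] -> counters=[1,0,0,1,1,1,0,1]
Step 2: insert h at [0, 2, 3, 4, 7] -> counters=[2,0,1,2,2,1,0,2]
Step 3: insert x at [0, 4, 5, 6, 7] -> counters=[3,0,1,2,3,2,1,3]
Step 4: insert nd at [2, 3, 4, 5, 7] -> counters=[3,0,2,3,4,3,1,4]
Step 5: insert x at [0, 4, 5, 6, 7] -> counters=[4,0,2,3,5,4,2,5]
Step 6: delete nd at [2, 3, 4, 5, 7] -> counters=[4,0,1,2,4,3,2,4]
Step 7: insert h at [0, 2, 3, 4, 7] -> counters=[5,0,2,3,5,3,2,5]
Step 8: delete h at [0, 2, 3, 4, 7] -> counters=[4,0,1,2,4,3,2,4]
Step 9: insert o at [0, 3, 4, 5, 7] -> counters=[5,0,1,3,5,4,2,5]
Step 10: delete o at [0, 3, 4, 5, 7] -> counters=[4,0,1,2,4,3,2,4]
Step 11: insert h at [0, 2, 3, 4, 7] -> counters=[5,0,2,3,5,3,2,5]
Step 12: delete h at [0, 2, 3, 4, 7] -> counters=[4,0,1,2,4,3,2,4]
Step 13: insert h at [0, 2, 3, 4, 7] -> counters=[5,0,2,3,5,3,2,5]
Step 14: insert h at [0, 2, 3, 4, 7] -> counters=[6,0,3,4,6,3,2,6]
Query jm: check counters[0]=6 counters[2]=3 counters[3]=4 counters[5]=3 counters[6]=2 -> maybe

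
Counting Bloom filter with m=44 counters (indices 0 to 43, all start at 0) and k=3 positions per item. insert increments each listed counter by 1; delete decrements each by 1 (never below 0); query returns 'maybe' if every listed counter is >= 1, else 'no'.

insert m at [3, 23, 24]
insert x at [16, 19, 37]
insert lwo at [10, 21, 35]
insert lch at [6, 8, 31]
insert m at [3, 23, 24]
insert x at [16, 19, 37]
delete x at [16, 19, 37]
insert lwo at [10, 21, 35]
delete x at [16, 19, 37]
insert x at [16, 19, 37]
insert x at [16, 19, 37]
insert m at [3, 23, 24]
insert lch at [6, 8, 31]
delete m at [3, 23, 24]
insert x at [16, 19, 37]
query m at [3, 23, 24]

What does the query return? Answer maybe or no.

Step 1: insert m at [3, 23, 24] -> counters=[0,0,0,1,0,0,0,0,0,0,0,0,0,0,0,0,0,0,0,0,0,0,0,1,1,0,0,0,0,0,0,0,0,0,0,0,0,0,0,0,0,0,0,0]
Step 2: insert x at [16, 19, 37] -> counters=[0,0,0,1,0,0,0,0,0,0,0,0,0,0,0,0,1,0,0,1,0,0,0,1,1,0,0,0,0,0,0,0,0,0,0,0,0,1,0,0,0,0,0,0]
Step 3: insert lwo at [10, 21, 35] -> counters=[0,0,0,1,0,0,0,0,0,0,1,0,0,0,0,0,1,0,0,1,0,1,0,1,1,0,0,0,0,0,0,0,0,0,0,1,0,1,0,0,0,0,0,0]
Step 4: insert lch at [6, 8, 31] -> counters=[0,0,0,1,0,0,1,0,1,0,1,0,0,0,0,0,1,0,0,1,0,1,0,1,1,0,0,0,0,0,0,1,0,0,0,1,0,1,0,0,0,0,0,0]
Step 5: insert m at [3, 23, 24] -> counters=[0,0,0,2,0,0,1,0,1,0,1,0,0,0,0,0,1,0,0,1,0,1,0,2,2,0,0,0,0,0,0,1,0,0,0,1,0,1,0,0,0,0,0,0]
Step 6: insert x at [16, 19, 37] -> counters=[0,0,0,2,0,0,1,0,1,0,1,0,0,0,0,0,2,0,0,2,0,1,0,2,2,0,0,0,0,0,0,1,0,0,0,1,0,2,0,0,0,0,0,0]
Step 7: delete x at [16, 19, 37] -> counters=[0,0,0,2,0,0,1,0,1,0,1,0,0,0,0,0,1,0,0,1,0,1,0,2,2,0,0,0,0,0,0,1,0,0,0,1,0,1,0,0,0,0,0,0]
Step 8: insert lwo at [10, 21, 35] -> counters=[0,0,0,2,0,0,1,0,1,0,2,0,0,0,0,0,1,0,0,1,0,2,0,2,2,0,0,0,0,0,0,1,0,0,0,2,0,1,0,0,0,0,0,0]
Step 9: delete x at [16, 19, 37] -> counters=[0,0,0,2,0,0,1,0,1,0,2,0,0,0,0,0,0,0,0,0,0,2,0,2,2,0,0,0,0,0,0,1,0,0,0,2,0,0,0,0,0,0,0,0]
Step 10: insert x at [16, 19, 37] -> counters=[0,0,0,2,0,0,1,0,1,0,2,0,0,0,0,0,1,0,0,1,0,2,0,2,2,0,0,0,0,0,0,1,0,0,0,2,0,1,0,0,0,0,0,0]
Step 11: insert x at [16, 19, 37] -> counters=[0,0,0,2,0,0,1,0,1,0,2,0,0,0,0,0,2,0,0,2,0,2,0,2,2,0,0,0,0,0,0,1,0,0,0,2,0,2,0,0,0,0,0,0]
Step 12: insert m at [3, 23, 24] -> counters=[0,0,0,3,0,0,1,0,1,0,2,0,0,0,0,0,2,0,0,2,0,2,0,3,3,0,0,0,0,0,0,1,0,0,0,2,0,2,0,0,0,0,0,0]
Step 13: insert lch at [6, 8, 31] -> counters=[0,0,0,3,0,0,2,0,2,0,2,0,0,0,0,0,2,0,0,2,0,2,0,3,3,0,0,0,0,0,0,2,0,0,0,2,0,2,0,0,0,0,0,0]
Step 14: delete m at [3, 23, 24] -> counters=[0,0,0,2,0,0,2,0,2,0,2,0,0,0,0,0,2,0,0,2,0,2,0,2,2,0,0,0,0,0,0,2,0,0,0,2,0,2,0,0,0,0,0,0]
Step 15: insert x at [16, 19, 37] -> counters=[0,0,0,2,0,0,2,0,2,0,2,0,0,0,0,0,3,0,0,3,0,2,0,2,2,0,0,0,0,0,0,2,0,0,0,2,0,3,0,0,0,0,0,0]
Query m: check counters[3]=2 counters[23]=2 counters[24]=2 -> maybe

Answer: maybe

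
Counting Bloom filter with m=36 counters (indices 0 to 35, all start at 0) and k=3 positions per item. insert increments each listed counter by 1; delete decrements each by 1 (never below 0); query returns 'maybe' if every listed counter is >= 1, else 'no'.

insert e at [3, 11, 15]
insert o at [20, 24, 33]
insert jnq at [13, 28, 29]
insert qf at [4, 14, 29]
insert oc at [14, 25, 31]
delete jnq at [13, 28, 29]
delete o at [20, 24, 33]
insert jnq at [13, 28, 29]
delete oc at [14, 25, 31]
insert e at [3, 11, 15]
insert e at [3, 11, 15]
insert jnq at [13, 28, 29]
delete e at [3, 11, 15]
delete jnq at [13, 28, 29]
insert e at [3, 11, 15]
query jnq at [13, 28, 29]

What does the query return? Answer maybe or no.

Step 1: insert e at [3, 11, 15] -> counters=[0,0,0,1,0,0,0,0,0,0,0,1,0,0,0,1,0,0,0,0,0,0,0,0,0,0,0,0,0,0,0,0,0,0,0,0]
Step 2: insert o at [20, 24, 33] -> counters=[0,0,0,1,0,0,0,0,0,0,0,1,0,0,0,1,0,0,0,0,1,0,0,0,1,0,0,0,0,0,0,0,0,1,0,0]
Step 3: insert jnq at [13, 28, 29] -> counters=[0,0,0,1,0,0,0,0,0,0,0,1,0,1,0,1,0,0,0,0,1,0,0,0,1,0,0,0,1,1,0,0,0,1,0,0]
Step 4: insert qf at [4, 14, 29] -> counters=[0,0,0,1,1,0,0,0,0,0,0,1,0,1,1,1,0,0,0,0,1,0,0,0,1,0,0,0,1,2,0,0,0,1,0,0]
Step 5: insert oc at [14, 25, 31] -> counters=[0,0,0,1,1,0,0,0,0,0,0,1,0,1,2,1,0,0,0,0,1,0,0,0,1,1,0,0,1,2,0,1,0,1,0,0]
Step 6: delete jnq at [13, 28, 29] -> counters=[0,0,0,1,1,0,0,0,0,0,0,1,0,0,2,1,0,0,0,0,1,0,0,0,1,1,0,0,0,1,0,1,0,1,0,0]
Step 7: delete o at [20, 24, 33] -> counters=[0,0,0,1,1,0,0,0,0,0,0,1,0,0,2,1,0,0,0,0,0,0,0,0,0,1,0,0,0,1,0,1,0,0,0,0]
Step 8: insert jnq at [13, 28, 29] -> counters=[0,0,0,1,1,0,0,0,0,0,0,1,0,1,2,1,0,0,0,0,0,0,0,0,0,1,0,0,1,2,0,1,0,0,0,0]
Step 9: delete oc at [14, 25, 31] -> counters=[0,0,0,1,1,0,0,0,0,0,0,1,0,1,1,1,0,0,0,0,0,0,0,0,0,0,0,0,1,2,0,0,0,0,0,0]
Step 10: insert e at [3, 11, 15] -> counters=[0,0,0,2,1,0,0,0,0,0,0,2,0,1,1,2,0,0,0,0,0,0,0,0,0,0,0,0,1,2,0,0,0,0,0,0]
Step 11: insert e at [3, 11, 15] -> counters=[0,0,0,3,1,0,0,0,0,0,0,3,0,1,1,3,0,0,0,0,0,0,0,0,0,0,0,0,1,2,0,0,0,0,0,0]
Step 12: insert jnq at [13, 28, 29] -> counters=[0,0,0,3,1,0,0,0,0,0,0,3,0,2,1,3,0,0,0,0,0,0,0,0,0,0,0,0,2,3,0,0,0,0,0,0]
Step 13: delete e at [3, 11, 15] -> counters=[0,0,0,2,1,0,0,0,0,0,0,2,0,2,1,2,0,0,0,0,0,0,0,0,0,0,0,0,2,3,0,0,0,0,0,0]
Step 14: delete jnq at [13, 28, 29] -> counters=[0,0,0,2,1,0,0,0,0,0,0,2,0,1,1,2,0,0,0,0,0,0,0,0,0,0,0,0,1,2,0,0,0,0,0,0]
Step 15: insert e at [3, 11, 15] -> counters=[0,0,0,3,1,0,0,0,0,0,0,3,0,1,1,3,0,0,0,0,0,0,0,0,0,0,0,0,1,2,0,0,0,0,0,0]
Query jnq: check counters[13]=1 counters[28]=1 counters[29]=2 -> maybe

Answer: maybe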